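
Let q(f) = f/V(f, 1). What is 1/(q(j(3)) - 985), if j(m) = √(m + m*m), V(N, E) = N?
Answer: -1/984 ≈ -0.0010163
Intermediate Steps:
j(m) = √(m + m²)
q(f) = 1 (q(f) = f/f = 1)
1/(q(j(3)) - 985) = 1/(1 - 985) = 1/(-984) = -1/984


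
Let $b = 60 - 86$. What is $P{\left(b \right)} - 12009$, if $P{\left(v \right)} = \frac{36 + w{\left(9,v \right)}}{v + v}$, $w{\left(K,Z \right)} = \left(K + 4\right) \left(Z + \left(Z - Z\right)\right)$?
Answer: $- \frac{312083}{26} \approx -12003.0$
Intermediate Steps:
$b = -26$ ($b = 60 - 86 = -26$)
$w{\left(K,Z \right)} = Z \left(4 + K\right)$ ($w{\left(K,Z \right)} = \left(4 + K\right) \left(Z + 0\right) = \left(4 + K\right) Z = Z \left(4 + K\right)$)
$P{\left(v \right)} = \frac{36 + 13 v}{2 v}$ ($P{\left(v \right)} = \frac{36 + v \left(4 + 9\right)}{v + v} = \frac{36 + v 13}{2 v} = \left(36 + 13 v\right) \frac{1}{2 v} = \frac{36 + 13 v}{2 v}$)
$P{\left(b \right)} - 12009 = \left(\frac{13}{2} + \frac{18}{-26}\right) - 12009 = \left(\frac{13}{2} + 18 \left(- \frac{1}{26}\right)\right) - 12009 = \left(\frac{13}{2} - \frac{9}{13}\right) - 12009 = \frac{151}{26} - 12009 = - \frac{312083}{26}$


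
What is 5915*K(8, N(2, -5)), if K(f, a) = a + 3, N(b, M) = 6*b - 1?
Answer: 82810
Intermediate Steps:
N(b, M) = -1 + 6*b
K(f, a) = 3 + a
5915*K(8, N(2, -5)) = 5915*(3 + (-1 + 6*2)) = 5915*(3 + (-1 + 12)) = 5915*(3 + 11) = 5915*14 = 82810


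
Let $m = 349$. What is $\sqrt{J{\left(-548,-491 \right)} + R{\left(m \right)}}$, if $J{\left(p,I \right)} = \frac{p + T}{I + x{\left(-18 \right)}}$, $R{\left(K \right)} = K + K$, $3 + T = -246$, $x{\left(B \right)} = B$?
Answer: $\frac{\sqrt{181244211}}{509} \approx 26.449$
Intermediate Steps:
$T = -249$ ($T = -3 - 246 = -249$)
$R{\left(K \right)} = 2 K$
$J{\left(p,I \right)} = \frac{-249 + p}{-18 + I}$ ($J{\left(p,I \right)} = \frac{p - 249}{I - 18} = \frac{-249 + p}{-18 + I}$)
$\sqrt{J{\left(-548,-491 \right)} + R{\left(m \right)}} = \sqrt{\frac{-249 - 548}{-18 - 491} + 2 \cdot 349} = \sqrt{\frac{1}{-509} \left(-797\right) + 698} = \sqrt{\left(- \frac{1}{509}\right) \left(-797\right) + 698} = \sqrt{\frac{797}{509} + 698} = \sqrt{\frac{356079}{509}} = \frac{\sqrt{181244211}}{509}$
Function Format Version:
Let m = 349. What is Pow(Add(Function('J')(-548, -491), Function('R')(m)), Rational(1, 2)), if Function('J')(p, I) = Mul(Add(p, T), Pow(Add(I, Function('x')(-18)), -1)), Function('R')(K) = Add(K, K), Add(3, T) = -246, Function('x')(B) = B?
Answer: Mul(Rational(1, 509), Pow(181244211, Rational(1, 2))) ≈ 26.449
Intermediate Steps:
T = -249 (T = Add(-3, -246) = -249)
Function('R')(K) = Mul(2, K)
Function('J')(p, I) = Mul(Pow(Add(-18, I), -1), Add(-249, p)) (Function('J')(p, I) = Mul(Add(p, -249), Pow(Add(I, -18), -1)) = Mul(Add(-249, p), Pow(Add(-18, I), -1)) = Mul(Pow(Add(-18, I), -1), Add(-249, p)))
Pow(Add(Function('J')(-548, -491), Function('R')(m)), Rational(1, 2)) = Pow(Add(Mul(Pow(Add(-18, -491), -1), Add(-249, -548)), Mul(2, 349)), Rational(1, 2)) = Pow(Add(Mul(Pow(-509, -1), -797), 698), Rational(1, 2)) = Pow(Add(Mul(Rational(-1, 509), -797), 698), Rational(1, 2)) = Pow(Add(Rational(797, 509), 698), Rational(1, 2)) = Pow(Rational(356079, 509), Rational(1, 2)) = Mul(Rational(1, 509), Pow(181244211, Rational(1, 2)))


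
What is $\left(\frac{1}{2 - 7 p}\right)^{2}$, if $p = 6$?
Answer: $\frac{1}{1600} \approx 0.000625$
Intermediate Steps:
$\left(\frac{1}{2 - 7 p}\right)^{2} = \left(\frac{1}{2 - 42}\right)^{2} = \left(\frac{1}{-40}\right)^{2} = \left(- \frac{1}{40}\right)^{2} = \frac{1}{1600}$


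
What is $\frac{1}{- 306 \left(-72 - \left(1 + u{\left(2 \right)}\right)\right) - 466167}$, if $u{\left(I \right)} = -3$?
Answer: $- \frac{1}{444747} \approx -2.2485 \cdot 10^{-6}$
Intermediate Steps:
$\frac{1}{- 306 \left(-72 - \left(1 + u{\left(2 \right)}\right)\right) - 466167} = \frac{1}{- 306 \left(-72 - -2\right) - 466167} = \frac{1}{- 306 \left(-72 + \left(-1 + 3\right)\right) - 466167} = \frac{1}{- 306 \left(-72 + 2\right) - 466167} = \frac{1}{\left(-306\right) \left(-70\right) - 466167} = \frac{1}{21420 - 466167} = \frac{1}{-444747} = - \frac{1}{444747}$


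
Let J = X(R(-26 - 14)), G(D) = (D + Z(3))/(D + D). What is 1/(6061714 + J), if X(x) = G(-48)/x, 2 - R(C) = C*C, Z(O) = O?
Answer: 51136/309971807089 ≈ 1.6497e-7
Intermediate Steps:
G(D) = (3 + D)/(2*D) (G(D) = (D + 3)/(D + D) = (3 + D)/((2*D)) = (3 + D)*(1/(2*D)) = (3 + D)/(2*D))
R(C) = 2 - C**2 (R(C) = 2 - C*C = 2 - C**2)
X(x) = 15/(32*x) (X(x) = ((1/2)*(3 - 48)/(-48))/x = ((1/2)*(-1/48)*(-45))/x = 15/(32*x))
J = -15/51136 (J = 15/(32*(2 - (-26 - 14)**2)) = 15/(32*(2 - 1*(-40)**2)) = 15/(32*(2 - 1*1600)) = 15/(32*(2 - 1600)) = (15/32)/(-1598) = (15/32)*(-1/1598) = -15/51136 ≈ -0.00029334)
1/(6061714 + J) = 1/(6061714 - 15/51136) = 1/(309971807089/51136) = 51136/309971807089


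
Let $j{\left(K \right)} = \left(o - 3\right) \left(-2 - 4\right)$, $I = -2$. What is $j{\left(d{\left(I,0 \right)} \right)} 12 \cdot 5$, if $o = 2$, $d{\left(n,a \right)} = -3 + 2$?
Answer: $360$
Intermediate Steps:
$d{\left(n,a \right)} = -1$
$j{\left(K \right)} = 6$ ($j{\left(K \right)} = \left(2 - 3\right) \left(-2 - 4\right) = \left(-1\right) \left(-6\right) = 6$)
$j{\left(d{\left(I,0 \right)} \right)} 12 \cdot 5 = 6 \cdot 12 \cdot 5 = 72 \cdot 5 = 360$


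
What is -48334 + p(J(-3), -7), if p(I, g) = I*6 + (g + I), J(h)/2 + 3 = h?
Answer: -48425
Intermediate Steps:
J(h) = -6 + 2*h
p(I, g) = g + 7*I (p(I, g) = 6*I + (I + g) = g + 7*I)
-48334 + p(J(-3), -7) = -48334 + (-7 + 7*(-6 + 2*(-3))) = -48334 + (-7 + 7*(-6 - 6)) = -48334 + (-7 + 7*(-12)) = -48334 + (-7 - 84) = -48334 - 91 = -48425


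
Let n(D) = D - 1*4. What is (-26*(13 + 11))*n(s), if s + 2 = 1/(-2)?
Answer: 4056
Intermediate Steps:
s = -5/2 (s = -2 + 1/(-2) = -2 - ½ = -5/2 ≈ -2.5000)
n(D) = -4 + D (n(D) = D - 4 = -4 + D)
(-26*(13 + 11))*n(s) = (-26*(13 + 11))*(-4 - 5/2) = -26*24*(-13/2) = -624*(-13/2) = 4056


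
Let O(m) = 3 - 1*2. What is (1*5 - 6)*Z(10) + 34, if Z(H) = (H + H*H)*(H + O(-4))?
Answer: -1176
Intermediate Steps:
O(m) = 1 (O(m) = 3 - 2 = 1)
Z(H) = (1 + H)*(H + H²) (Z(H) = (H + H*H)*(H + 1) = (H + H²)*(1 + H) = (1 + H)*(H + H²))
(1*5 - 6)*Z(10) + 34 = (1*5 - 6)*(10*(1 + 10² + 2*10)) + 34 = (5 - 6)*(10*(1 + 100 + 20)) + 34 = -10*121 + 34 = -1*1210 + 34 = -1210 + 34 = -1176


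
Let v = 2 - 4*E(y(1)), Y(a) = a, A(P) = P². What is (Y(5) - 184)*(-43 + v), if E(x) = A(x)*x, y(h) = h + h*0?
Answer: 8055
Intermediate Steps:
y(h) = h (y(h) = h + 0 = h)
E(x) = x³ (E(x) = x²*x = x³)
v = -2 (v = 2 - 4*1³ = 2 - 4*1 = 2 - 4 = -2)
(Y(5) - 184)*(-43 + v) = (5 - 184)*(-43 - 2) = -179*(-45) = 8055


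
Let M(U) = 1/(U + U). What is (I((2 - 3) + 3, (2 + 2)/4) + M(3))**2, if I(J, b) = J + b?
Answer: 361/36 ≈ 10.028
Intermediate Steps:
M(U) = 1/(2*U)
(I((2 - 3) + 3, (2 + 2)/4) + M(3))**2 = ((((2 - 3) + 3) + (2 + 2)/4) + (1/2)/3)**2 = (((-1 + 3) + 4*(1/4)) + (1/2)*(1/3))**2 = ((2 + 1) + 1/6)**2 = (3 + 1/6)**2 = (19/6)**2 = 361/36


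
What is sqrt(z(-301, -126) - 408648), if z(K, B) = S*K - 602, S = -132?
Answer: I*sqrt(369518) ≈ 607.88*I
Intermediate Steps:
z(K, B) = -602 - 132*K (z(K, B) = -132*K - 602 = -602 - 132*K)
sqrt(z(-301, -126) - 408648) = sqrt((-602 - 132*(-301)) - 408648) = sqrt((-602 + 39732) - 408648) = sqrt(39130 - 408648) = sqrt(-369518) = I*sqrt(369518)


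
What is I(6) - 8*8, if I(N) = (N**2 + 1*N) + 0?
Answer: -22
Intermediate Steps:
I(N) = N + N**2 (I(N) = (N**2 + N) + 0 = (N + N**2) + 0 = N + N**2)
I(6) - 8*8 = 6*(1 + 6) - 8*8 = 6*7 - 64 = 42 - 64 = -22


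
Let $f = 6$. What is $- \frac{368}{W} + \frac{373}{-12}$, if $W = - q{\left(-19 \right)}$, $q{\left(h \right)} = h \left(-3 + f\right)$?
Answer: $- \frac{2853}{76} \approx -37.539$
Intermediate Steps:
$q{\left(h \right)} = 3 h$ ($q{\left(h \right)} = h \left(-3 + 6\right) = h 3 = 3 h$)
$W = 57$ ($W = - 3 \left(-19\right) = \left(-1\right) \left(-57\right) = 57$)
$- \frac{368}{W} + \frac{373}{-12} = - \frac{368}{57} + \frac{373}{-12} = \left(-368\right) \frac{1}{57} + 373 \left(- \frac{1}{12}\right) = - \frac{368}{57} - \frac{373}{12} = - \frac{2853}{76}$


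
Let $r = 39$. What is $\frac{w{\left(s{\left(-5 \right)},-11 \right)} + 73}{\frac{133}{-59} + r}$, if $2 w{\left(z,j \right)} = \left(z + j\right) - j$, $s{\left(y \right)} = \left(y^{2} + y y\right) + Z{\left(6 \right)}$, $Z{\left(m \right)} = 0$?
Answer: $\frac{2891}{1084} \approx 2.667$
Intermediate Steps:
$s{\left(y \right)} = 2 y^{2}$ ($s{\left(y \right)} = \left(y^{2} + y y\right) + 0 = \left(y^{2} + y^{2}\right) + 0 = 2 y^{2} + 0 = 2 y^{2}$)
$w{\left(z,j \right)} = \frac{z}{2}$ ($w{\left(z,j \right)} = \frac{\left(z + j\right) - j}{2} = \frac{\left(j + z\right) - j}{2} = \frac{z}{2}$)
$\frac{w{\left(s{\left(-5 \right)},-11 \right)} + 73}{\frac{133}{-59} + r} = \frac{\frac{2 \left(-5\right)^{2}}{2} + 73}{\frac{133}{-59} + 39} = \frac{\frac{2 \cdot 25}{2} + 73}{133 \left(- \frac{1}{59}\right) + 39} = \frac{\frac{1}{2} \cdot 50 + 73}{- \frac{133}{59} + 39} = \frac{25 + 73}{\frac{2168}{59}} = 98 \cdot \frac{59}{2168} = \frac{2891}{1084}$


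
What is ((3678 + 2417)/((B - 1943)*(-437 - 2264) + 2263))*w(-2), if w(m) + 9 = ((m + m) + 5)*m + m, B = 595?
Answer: -6095/280247 ≈ -0.021749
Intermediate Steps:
w(m) = -9 + m + m*(5 + 2*m) (w(m) = -9 + (((m + m) + 5)*m + m) = -9 + ((2*m + 5)*m + m) = -9 + ((5 + 2*m)*m + m) = -9 + (m*(5 + 2*m) + m) = -9 + (m + m*(5 + 2*m)) = -9 + m + m*(5 + 2*m))
((3678 + 2417)/((B - 1943)*(-437 - 2264) + 2263))*w(-2) = ((3678 + 2417)/((595 - 1943)*(-437 - 2264) + 2263))*(-9 + 2*(-2)**2 + 6*(-2)) = (6095/(-1348*(-2701) + 2263))*(-9 + 2*4 - 12) = (6095/(3640948 + 2263))*(-9 + 8 - 12) = (6095/3643211)*(-13) = -6095/280247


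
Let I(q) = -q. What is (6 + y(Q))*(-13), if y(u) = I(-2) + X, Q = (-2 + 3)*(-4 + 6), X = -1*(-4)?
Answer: -156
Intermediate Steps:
X = 4
Q = 2 (Q = 1*2 = 2)
y(u) = 6 (y(u) = -1*(-2) + 4 = 2 + 4 = 6)
(6 + y(Q))*(-13) = (6 + 6)*(-13) = 12*(-13) = -156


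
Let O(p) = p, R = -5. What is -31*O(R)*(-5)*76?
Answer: -58900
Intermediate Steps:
-31*O(R)*(-5)*76 = -(-155)*(-5)*76 = -31*25*76 = -775*76 = -58900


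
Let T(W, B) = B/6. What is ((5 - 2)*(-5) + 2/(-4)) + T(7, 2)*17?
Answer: -59/6 ≈ -9.8333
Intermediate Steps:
T(W, B) = B/6 (T(W, B) = B*(⅙) = B/6)
((5 - 2)*(-5) + 2/(-4)) + T(7, 2)*17 = ((5 - 2)*(-5) + 2/(-4)) + ((⅙)*2)*17 = (3*(-5) + 2*(-¼)) + (⅓)*17 = (-15 - ½) + 17/3 = -31/2 + 17/3 = -59/6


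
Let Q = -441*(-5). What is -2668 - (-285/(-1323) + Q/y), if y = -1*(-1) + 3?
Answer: -5679137/1764 ≈ -3219.5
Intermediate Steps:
y = 4 (y = 1 + 3 = 4)
Q = 2205
-2668 - (-285/(-1323) + Q/y) = -2668 - (-285/(-1323) + 2205/4) = -2668 - (-285*(-1/1323) + 2205*(¼)) = -2668 - (95/441 + 2205/4) = -2668 - 1*972785/1764 = -2668 - 972785/1764 = -5679137/1764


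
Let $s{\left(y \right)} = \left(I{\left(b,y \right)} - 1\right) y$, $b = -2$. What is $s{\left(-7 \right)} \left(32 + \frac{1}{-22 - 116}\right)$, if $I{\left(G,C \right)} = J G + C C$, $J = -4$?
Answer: $- \frac{865340}{69} \approx -12541.0$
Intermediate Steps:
$I{\left(G,C \right)} = C^{2} - 4 G$ ($I{\left(G,C \right)} = - 4 G + C C = - 4 G + C^{2} = C^{2} - 4 G$)
$s{\left(y \right)} = y \left(7 + y^{2}\right)$ ($s{\left(y \right)} = \left(\left(y^{2} - -8\right) - 1\right) y = \left(\left(y^{2} + 8\right) - 1\right) y = \left(\left(8 + y^{2}\right) - 1\right) y = \left(7 + y^{2}\right) y = y \left(7 + y^{2}\right)$)
$s{\left(-7 \right)} \left(32 + \frac{1}{-22 - 116}\right) = - 7 \left(7 + \left(-7\right)^{2}\right) \left(32 + \frac{1}{-22 - 116}\right) = - 7 \left(7 + 49\right) \left(32 + \frac{1}{-22 - 116}\right) = \left(-7\right) 56 \left(32 + \frac{1}{-138}\right) = - 392 \left(32 - \frac{1}{138}\right) = \left(-392\right) \frac{4415}{138} = - \frac{865340}{69}$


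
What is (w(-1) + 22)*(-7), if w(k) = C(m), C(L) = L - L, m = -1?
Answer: -154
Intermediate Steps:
C(L) = 0
w(k) = 0
(w(-1) + 22)*(-7) = (0 + 22)*(-7) = 22*(-7) = -154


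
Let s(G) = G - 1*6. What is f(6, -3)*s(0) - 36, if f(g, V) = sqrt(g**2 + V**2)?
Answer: -36 - 18*sqrt(5) ≈ -76.249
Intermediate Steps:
s(G) = -6 + G (s(G) = G - 6 = -6 + G)
f(g, V) = sqrt(V**2 + g**2)
f(6, -3)*s(0) - 36 = sqrt((-3)**2 + 6**2)*(-6 + 0) - 36 = sqrt(9 + 36)*(-6) - 36 = sqrt(45)*(-6) - 36 = (3*sqrt(5))*(-6) - 36 = -18*sqrt(5) - 36 = -36 - 18*sqrt(5)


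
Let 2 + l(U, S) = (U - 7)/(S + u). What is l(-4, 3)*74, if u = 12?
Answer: -3034/15 ≈ -202.27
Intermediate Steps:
l(U, S) = -2 + (-7 + U)/(12 + S) (l(U, S) = -2 + (U - 7)/(S + 12) = -2 + (-7 + U)/(12 + S))
l(-4, 3)*74 = ((-31 - 4 - 2*3)/(12 + 3))*74 = ((-31 - 4 - 6)/15)*74 = ((1/15)*(-41))*74 = -41/15*74 = -3034/15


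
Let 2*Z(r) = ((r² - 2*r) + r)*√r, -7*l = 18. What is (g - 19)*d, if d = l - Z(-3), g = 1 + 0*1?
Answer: 324/7 + 108*I*√3 ≈ 46.286 + 187.06*I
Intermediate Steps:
l = -18/7 (l = -⅐*18 = -18/7 ≈ -2.5714)
g = 1 (g = 1 + 0 = 1)
Z(r) = √r*(r² - r)/2 (Z(r) = (((r² - 2*r) + r)*√r)/2 = ((r² - r)*√r)/2 = (√r*(r² - r))/2 = √r*(r² - r)/2)
d = -18/7 - 6*I*√3 (d = -18/7 - (-3)^(3/2)*(-1 - 3)/2 = -18/7 - (-3*I*√3)*(-4)/2 = -18/7 - 6*I*√3 ≈ -2.5714 - 10.392*I)
(g - 19)*d = (1 - 19)*(-18/7 - 6*I*√3) = -18*(-18/7 - 6*I*√3) = 324/7 + 108*I*√3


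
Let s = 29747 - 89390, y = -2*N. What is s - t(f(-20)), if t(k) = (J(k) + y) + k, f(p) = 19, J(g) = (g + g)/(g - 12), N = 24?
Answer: -417336/7 ≈ -59619.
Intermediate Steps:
J(g) = 2*g/(-12 + g) (J(g) = (2*g)/(-12 + g) = 2*g/(-12 + g))
y = -48 (y = -2*24 = -48)
t(k) = -48 + k + 2*k/(-12 + k) (t(k) = (2*k/(-12 + k) - 48) + k = (-48 + 2*k/(-12 + k)) + k = -48 + k + 2*k/(-12 + k))
s = -59643
s - t(f(-20)) = -59643 - (576 + 19² - 58*19)/(-12 + 19) = -59643 - (576 + 361 - 1102)/7 = -59643 - (-165)/7 = -59643 - 1*(-165/7) = -59643 + 165/7 = -417336/7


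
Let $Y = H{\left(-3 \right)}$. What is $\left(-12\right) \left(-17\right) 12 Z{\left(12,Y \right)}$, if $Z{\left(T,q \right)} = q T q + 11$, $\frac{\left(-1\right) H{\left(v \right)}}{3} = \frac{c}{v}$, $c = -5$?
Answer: $761328$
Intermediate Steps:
$H{\left(v \right)} = \frac{15}{v}$ ($H{\left(v \right)} = - 3 \left(- \frac{5}{v}\right) = \frac{15}{v}$)
$Y = -5$ ($Y = \frac{15}{-3} = 15 \left(- \frac{1}{3}\right) = -5$)
$Z{\left(T,q \right)} = 11 + T q^{2}$ ($Z{\left(T,q \right)} = T q q + 11 = T q^{2} + 11 = 11 + T q^{2}$)
$\left(-12\right) \left(-17\right) 12 Z{\left(12,Y \right)} = \left(-12\right) \left(-17\right) 12 \left(11 + 12 \left(-5\right)^{2}\right) = 204 \cdot 12 \left(11 + 12 \cdot 25\right) = 2448 \left(11 + 300\right) = 2448 \cdot 311 = 761328$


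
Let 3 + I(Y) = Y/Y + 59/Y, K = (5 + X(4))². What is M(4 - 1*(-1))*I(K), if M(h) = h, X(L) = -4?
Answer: 285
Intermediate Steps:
K = 1 (K = (5 - 4)² = 1² = 1)
I(Y) = -2 + 59/Y (I(Y) = -3 + (Y/Y + 59/Y) = -3 + (1 + 59/Y) = -2 + 59/Y)
M(4 - 1*(-1))*I(K) = (4 - 1*(-1))*(-2 + 59/1) = (4 + 1)*(-2 + 59*1) = 5*(-2 + 59) = 5*57 = 285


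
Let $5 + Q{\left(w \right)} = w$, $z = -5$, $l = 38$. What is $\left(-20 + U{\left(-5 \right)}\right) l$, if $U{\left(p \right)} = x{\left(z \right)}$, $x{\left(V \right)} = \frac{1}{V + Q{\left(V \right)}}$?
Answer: $- \frac{11438}{15} \approx -762.53$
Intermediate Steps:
$Q{\left(w \right)} = -5 + w$
$x{\left(V \right)} = \frac{1}{-5 + 2 V}$ ($x{\left(V \right)} = \frac{1}{V + \left(-5 + V\right)} = \frac{1}{-5 + 2 V}$)
$U{\left(p \right)} = - \frac{1}{15}$ ($U{\left(p \right)} = \frac{1}{-5 + 2 \left(-5\right)} = \frac{1}{-5 - 10} = \frac{1}{-15} = - \frac{1}{15}$)
$\left(-20 + U{\left(-5 \right)}\right) l = \left(-20 - \frac{1}{15}\right) 38 = \left(- \frac{301}{15}\right) 38 = - \frac{11438}{15}$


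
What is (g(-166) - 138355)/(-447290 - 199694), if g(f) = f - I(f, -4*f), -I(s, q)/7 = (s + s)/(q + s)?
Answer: 415577/1940952 ≈ 0.21411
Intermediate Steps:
I(s, q) = -14*s/(q + s) (I(s, q) = -7*(s + s)/(q + s) = -7*2*s/(q + s) = -14*s/(q + s))
g(f) = -14/3 + f (g(f) = f - (-14)*f/(-4*f + f) = f - (-14)*f/((-3*f)) = f - (-14)*f*(-1/(3*f)) = f - 1*14/3 = f - 14/3 = -14/3 + f)
(g(-166) - 138355)/(-447290 - 199694) = ((-14/3 - 166) - 138355)/(-447290 - 199694) = (-512/3 - 138355)/(-646984) = -415577/3*(-1/646984) = 415577/1940952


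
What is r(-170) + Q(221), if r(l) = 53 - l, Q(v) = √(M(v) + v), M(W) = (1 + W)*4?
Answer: 223 + √1109 ≈ 256.30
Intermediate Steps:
M(W) = 4 + 4*W
Q(v) = √(4 + 5*v) (Q(v) = √((4 + 4*v) + v) = √(4 + 5*v))
r(-170) + Q(221) = (53 - 1*(-170)) + √(4 + 5*221) = (53 + 170) + √(4 + 1105) = 223 + √1109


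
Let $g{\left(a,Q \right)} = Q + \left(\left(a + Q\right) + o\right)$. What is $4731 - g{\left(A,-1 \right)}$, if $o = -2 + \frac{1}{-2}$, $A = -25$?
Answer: $\frac{9521}{2} \approx 4760.5$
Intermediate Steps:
$o = - \frac{5}{2}$ ($o = -2 - \frac{1}{2} = - \frac{5}{2} \approx -2.5$)
$g{\left(a,Q \right)} = - \frac{5}{2} + a + 2 Q$ ($g{\left(a,Q \right)} = Q - \left(\frac{5}{2} - Q - a\right) = Q + \left(- \frac{5}{2} + Q + a\right) = - \frac{5}{2} + a + 2 Q$)
$4731 - g{\left(A,-1 \right)} = 4731 - \left(- \frac{5}{2} - 25 + 2 \left(-1\right)\right) = 4731 - \left(- \frac{5}{2} - 25 - 2\right) = 4731 - - \frac{59}{2} = 4731 + \frac{59}{2} = \frac{9521}{2}$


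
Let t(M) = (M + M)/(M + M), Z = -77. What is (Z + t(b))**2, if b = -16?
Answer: 5776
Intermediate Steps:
t(M) = 1 (t(M) = (2*M)/((2*M)) = (2*M)*(1/(2*M)) = 1)
(Z + t(b))**2 = (-77 + 1)**2 = (-76)**2 = 5776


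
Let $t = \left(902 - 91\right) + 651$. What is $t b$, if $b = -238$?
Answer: $-347956$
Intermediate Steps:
$t = 1462$ ($t = 811 + 651 = 1462$)
$t b = 1462 \left(-238\right) = -347956$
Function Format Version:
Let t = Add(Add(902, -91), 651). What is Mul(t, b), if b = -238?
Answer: -347956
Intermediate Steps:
t = 1462 (t = Add(811, 651) = 1462)
Mul(t, b) = Mul(1462, -238) = -347956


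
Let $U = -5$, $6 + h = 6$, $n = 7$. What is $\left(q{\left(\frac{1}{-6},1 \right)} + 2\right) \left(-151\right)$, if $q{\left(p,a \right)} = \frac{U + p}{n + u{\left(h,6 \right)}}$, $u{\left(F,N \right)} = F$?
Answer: $- \frac{8003}{42} \approx -190.55$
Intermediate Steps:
$h = 0$ ($h = -6 + 6 = 0$)
$q{\left(p,a \right)} = - \frac{5}{7} + \frac{p}{7}$ ($q{\left(p,a \right)} = \frac{-5 + p}{7 + 0} = \frac{-5 + p}{7} = \left(-5 + p\right) \frac{1}{7} = - \frac{5}{7} + \frac{p}{7}$)
$\left(q{\left(\frac{1}{-6},1 \right)} + 2\right) \left(-151\right) = \left(\left(- \frac{5}{7} + \frac{1}{7 \left(-6\right)}\right) + 2\right) \left(-151\right) = \left(\left(- \frac{5}{7} + \frac{1}{7} \left(- \frac{1}{6}\right)\right) + 2\right) \left(-151\right) = \left(\left(- \frac{5}{7} - \frac{1}{42}\right) + 2\right) \left(-151\right) = \left(- \frac{31}{42} + 2\right) \left(-151\right) = \frac{53}{42} \left(-151\right) = - \frac{8003}{42}$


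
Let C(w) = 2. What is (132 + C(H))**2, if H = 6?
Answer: 17956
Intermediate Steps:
(132 + C(H))**2 = (132 + 2)**2 = 134**2 = 17956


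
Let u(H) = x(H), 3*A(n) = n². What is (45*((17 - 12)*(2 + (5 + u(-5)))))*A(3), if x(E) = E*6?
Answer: -15525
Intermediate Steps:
x(E) = 6*E
A(n) = n²/3
u(H) = 6*H
(45*((17 - 12)*(2 + (5 + u(-5)))))*A(3) = (45*((17 - 12)*(2 + (5 + 6*(-5)))))*((⅓)*3²) = (45*(5*(2 + (5 - 30))))*((⅓)*9) = (45*(5*(2 - 25)))*3 = (45*(5*(-23)))*3 = (45*(-115))*3 = -5175*3 = -15525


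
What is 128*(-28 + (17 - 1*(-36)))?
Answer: 3200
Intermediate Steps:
128*(-28 + (17 - 1*(-36))) = 128*(-28 + (17 + 36)) = 128*(-28 + 53) = 128*25 = 3200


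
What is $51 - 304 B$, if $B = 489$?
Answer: $-148605$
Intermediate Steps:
$51 - 304 B = 51 - 148656 = -148605$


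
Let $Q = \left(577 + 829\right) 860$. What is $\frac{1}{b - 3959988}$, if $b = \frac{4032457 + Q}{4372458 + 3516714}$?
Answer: $- \frac{7889172}{31241021208319} \approx -2.5253 \cdot 10^{-7}$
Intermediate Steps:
$Q = 1209160$ ($Q = 1406 \cdot 860 = 1209160$)
$b = \frac{5241617}{7889172}$ ($b = \frac{4032457 + 1209160}{4372458 + 3516714} = \frac{5241617}{7889172} \approx 0.66441$)
$\frac{1}{b - 3959988} = \frac{1}{\frac{5241617}{7889172} - 3959988} = \frac{1}{- \frac{31241021208319}{7889172}} = - \frac{7889172}{31241021208319}$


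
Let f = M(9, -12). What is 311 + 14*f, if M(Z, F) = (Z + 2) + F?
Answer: 297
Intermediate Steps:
M(Z, F) = 2 + F + Z (M(Z, F) = (2 + Z) + F = 2 + F + Z)
f = -1 (f = 2 - 12 + 9 = -1)
311 + 14*f = 311 + 14*(-1) = 311 - 14 = 297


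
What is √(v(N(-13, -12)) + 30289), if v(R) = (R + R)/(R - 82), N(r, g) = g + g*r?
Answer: √29112193/31 ≈ 174.05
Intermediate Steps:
v(R) = 2*R/(-82 + R) (v(R) = (2*R)/(-82 + R) = 2*R/(-82 + R))
√(v(N(-13, -12)) + 30289) = √(2*(-12*(1 - 13))/(-82 - 12*(1 - 13)) + 30289) = √(2*(-12*(-12))/(-82 - 12*(-12)) + 30289) = √(2*144/(-82 + 144) + 30289) = √(2*144/62 + 30289) = √(2*144*(1/62) + 30289) = √(144/31 + 30289) = √(939103/31) = √29112193/31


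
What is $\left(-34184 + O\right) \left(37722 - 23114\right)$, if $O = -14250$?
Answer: $-707523872$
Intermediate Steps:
$\left(-34184 + O\right) \left(37722 - 23114\right) = \left(-34184 - 14250\right) \left(37722 - 23114\right) = \left(-48434\right) 14608 = -707523872$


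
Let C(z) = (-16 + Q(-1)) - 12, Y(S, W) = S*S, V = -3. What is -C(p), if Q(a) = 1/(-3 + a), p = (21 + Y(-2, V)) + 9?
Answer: 113/4 ≈ 28.250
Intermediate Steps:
Y(S, W) = S²
p = 34 (p = (21 + (-2)²) + 9 = (21 + 4) + 9 = 25 + 9 = 34)
C(z) = -113/4 (C(z) = (-16 + 1/(-3 - 1)) - 12 = (-16 + 1/(-4)) - 12 = (-16 - ¼) - 12 = -65/4 - 12 = -113/4)
-C(p) = -1*(-113/4) = 113/4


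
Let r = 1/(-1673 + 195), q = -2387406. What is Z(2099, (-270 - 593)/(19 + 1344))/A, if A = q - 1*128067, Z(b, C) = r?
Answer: 1/3717869094 ≈ 2.6897e-10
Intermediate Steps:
r = -1/1478 (r = 1/(-1478) = -1/1478 ≈ -0.00067659)
Z(b, C) = -1/1478
A = -2515473 (A = -2387406 - 1*128067 = -2387406 - 128067 = -2515473)
Z(2099, (-270 - 593)/(19 + 1344))/A = -1/1478/(-2515473) = -1/1478*(-1/2515473) = 1/3717869094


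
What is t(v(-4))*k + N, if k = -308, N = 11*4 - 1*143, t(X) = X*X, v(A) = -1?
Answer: -407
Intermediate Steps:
t(X) = X²
N = -99 (N = 44 - 143 = -99)
t(v(-4))*k + N = (-1)²*(-308) - 99 = 1*(-308) - 99 = -308 - 99 = -407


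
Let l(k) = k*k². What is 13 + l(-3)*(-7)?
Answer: 202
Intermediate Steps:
l(k) = k³
13 + l(-3)*(-7) = 13 + (-3)³*(-7) = 13 - 27*(-7) = 13 + 189 = 202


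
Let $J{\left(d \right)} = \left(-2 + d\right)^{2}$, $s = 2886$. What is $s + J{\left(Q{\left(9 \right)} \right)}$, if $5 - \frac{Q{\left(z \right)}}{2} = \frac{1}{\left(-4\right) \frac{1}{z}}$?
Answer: $\frac{12169}{4} \approx 3042.3$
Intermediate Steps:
$Q{\left(z \right)} = 10 + \frac{z}{2}$ ($Q{\left(z \right)} = 10 - \frac{2}{\left(-4\right) \frac{1}{z}} = 10 - 2 \left(- \frac{z}{4}\right) = 10 + \frac{z}{2}$)
$s + J{\left(Q{\left(9 \right)} \right)} = 2886 + \left(-2 + \left(10 + \frac{1}{2} \cdot 9\right)\right)^{2} = 2886 + \left(-2 + \left(10 + \frac{9}{2}\right)\right)^{2} = 2886 + \left(-2 + \frac{29}{2}\right)^{2} = 2886 + \left(\frac{25}{2}\right)^{2} = 2886 + \frac{625}{4} = \frac{12169}{4}$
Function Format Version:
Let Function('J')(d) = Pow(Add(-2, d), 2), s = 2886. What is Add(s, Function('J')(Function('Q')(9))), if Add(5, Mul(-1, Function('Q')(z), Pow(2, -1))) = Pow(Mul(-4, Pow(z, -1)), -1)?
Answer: Rational(12169, 4) ≈ 3042.3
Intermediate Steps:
Function('Q')(z) = Add(10, Mul(Rational(1, 2), z)) (Function('Q')(z) = Add(10, Mul(-2, Pow(Mul(-4, Pow(z, -1)), -1))) = Add(10, Mul(-2, Mul(Rational(-1, 4), z))) = Add(10, Mul(Rational(1, 2), z)))
Add(s, Function('J')(Function('Q')(9))) = Add(2886, Pow(Add(-2, Add(10, Mul(Rational(1, 2), 9))), 2)) = Add(2886, Pow(Add(-2, Add(10, Rational(9, 2))), 2)) = Add(2886, Pow(Add(-2, Rational(29, 2)), 2)) = Add(2886, Pow(Rational(25, 2), 2)) = Add(2886, Rational(625, 4)) = Rational(12169, 4)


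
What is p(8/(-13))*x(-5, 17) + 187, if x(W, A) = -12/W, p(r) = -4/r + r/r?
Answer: 205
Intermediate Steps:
p(r) = 1 - 4/r (p(r) = -4/r + 1 = 1 - 4/r)
p(8/(-13))*x(-5, 17) + 187 = ((-4 + 8/(-13))/((8/(-13))))*(-12/(-5)) + 187 = ((-4 + 8*(-1/13))/((8*(-1/13))))*(-12*(-1/5)) + 187 = ((-4 - 8/13)/(-8/13))*(12/5) + 187 = -13/8*(-60/13)*(12/5) + 187 = (15/2)*(12/5) + 187 = 18 + 187 = 205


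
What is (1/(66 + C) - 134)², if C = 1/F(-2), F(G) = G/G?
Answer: 80586529/4489 ≈ 17952.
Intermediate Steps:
F(G) = 1
C = 1 (C = 1/1 = 1)
(1/(66 + C) - 134)² = (1/(66 + 1) - 134)² = (1/67 - 134)² = (-8977/67)² = 80586529/4489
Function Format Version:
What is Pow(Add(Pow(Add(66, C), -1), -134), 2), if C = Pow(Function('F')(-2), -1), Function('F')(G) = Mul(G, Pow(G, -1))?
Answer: Rational(80586529, 4489) ≈ 17952.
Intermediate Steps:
Function('F')(G) = 1
C = 1 (C = Pow(1, -1) = 1)
Pow(Add(Pow(Add(66, C), -1), -134), 2) = Pow(Add(Pow(Add(66, 1), -1), -134), 2) = Pow(Add(Pow(67, -1), -134), 2) = Pow(Add(Rational(1, 67), -134), 2) = Pow(Rational(-8977, 67), 2) = Rational(80586529, 4489)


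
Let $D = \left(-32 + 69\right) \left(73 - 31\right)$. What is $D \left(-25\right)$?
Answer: $-38850$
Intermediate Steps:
$D = 1554$ ($D = 37 \cdot 42 = 1554$)
$D \left(-25\right) = 1554 \left(-25\right) = -38850$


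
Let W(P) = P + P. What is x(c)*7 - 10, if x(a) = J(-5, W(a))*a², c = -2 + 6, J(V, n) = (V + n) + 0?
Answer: 326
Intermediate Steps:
W(P) = 2*P
J(V, n) = V + n
c = 4
x(a) = a²*(-5 + 2*a) (x(a) = (-5 + 2*a)*a² = a²*(-5 + 2*a))
x(c)*7 - 10 = (4²*(-5 + 2*4))*7 - 10 = (16*(-5 + 8))*7 - 10 = (16*3)*7 - 10 = 48*7 - 10 = 336 - 10 = 326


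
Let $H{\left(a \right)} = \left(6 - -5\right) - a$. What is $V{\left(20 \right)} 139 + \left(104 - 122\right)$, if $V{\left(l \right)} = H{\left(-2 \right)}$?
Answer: $1789$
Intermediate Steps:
$H{\left(a \right)} = 11 - a$ ($H{\left(a \right)} = \left(6 + 5\right) - a = 11 - a$)
$V{\left(l \right)} = 13$ ($V{\left(l \right)} = 11 - -2 = 11 + 2 = 13$)
$V{\left(20 \right)} 139 + \left(104 - 122\right) = 13 \cdot 139 + \left(104 - 122\right) = 1807 - 18 = 1789$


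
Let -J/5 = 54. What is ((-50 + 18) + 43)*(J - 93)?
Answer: -3993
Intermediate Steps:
J = -270 (J = -5*54 = -270)
((-50 + 18) + 43)*(J - 93) = ((-50 + 18) + 43)*(-270 - 93) = (-32 + 43)*(-363) = 11*(-363) = -3993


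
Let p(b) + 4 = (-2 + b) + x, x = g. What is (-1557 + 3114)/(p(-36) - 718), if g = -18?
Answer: -1557/778 ≈ -2.0013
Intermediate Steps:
x = -18
p(b) = -24 + b (p(b) = -4 + ((-2 + b) - 18) = -4 + (-20 + b) = -24 + b)
(-1557 + 3114)/(p(-36) - 718) = (-1557 + 3114)/((-24 - 36) - 718) = 1557/(-60 - 718) = 1557/(-778) = 1557*(-1/778) = -1557/778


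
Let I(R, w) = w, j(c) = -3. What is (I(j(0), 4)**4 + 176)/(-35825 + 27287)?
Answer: -72/1423 ≈ -0.050597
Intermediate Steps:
(I(j(0), 4)**4 + 176)/(-35825 + 27287) = (4**4 + 176)/(-35825 + 27287) = (256 + 176)/(-8538) = 432*(-1/8538) = -72/1423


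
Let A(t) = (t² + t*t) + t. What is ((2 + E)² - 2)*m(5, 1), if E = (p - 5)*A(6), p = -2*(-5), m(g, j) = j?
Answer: 153662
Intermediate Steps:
A(t) = t + 2*t² (A(t) = (t² + t²) + t = 2*t² + t = t + 2*t²)
p = 10
E = 390 (E = (10 - 5)*(6*(1 + 2*6)) = 5*(6*(1 + 12)) = 5*(6*13) = 5*78 = 390)
((2 + E)² - 2)*m(5, 1) = ((2 + 390)² - 2)*1 = (392² - 2)*1 = (153664 - 2)*1 = 153662*1 = 153662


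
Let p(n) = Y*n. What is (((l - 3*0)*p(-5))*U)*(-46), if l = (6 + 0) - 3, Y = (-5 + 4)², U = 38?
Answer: 26220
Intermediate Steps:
Y = 1 (Y = (-1)² = 1)
p(n) = n (p(n) = 1*n = n)
l = 3 (l = 6 - 3 = 3)
(((l - 3*0)*p(-5))*U)*(-46) = (((3 - 3*0)*(-5))*38)*(-46) = (((3 + 0)*(-5))*38)*(-46) = ((3*(-5))*38)*(-46) = -15*38*(-46) = -570*(-46) = 26220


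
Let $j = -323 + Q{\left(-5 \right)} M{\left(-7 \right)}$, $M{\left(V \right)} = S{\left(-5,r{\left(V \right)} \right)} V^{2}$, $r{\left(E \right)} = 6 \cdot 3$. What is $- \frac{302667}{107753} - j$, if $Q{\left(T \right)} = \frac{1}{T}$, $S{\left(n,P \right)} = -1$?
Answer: $\frac{167227863}{538765} \approx 310.39$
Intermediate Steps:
$r{\left(E \right)} = 18$
$M{\left(V \right)} = - V^{2}$
$j = - \frac{1566}{5}$ ($j = -323 + \frac{\left(-1\right) \left(-7\right)^{2}}{-5} = -323 - \frac{\left(-1\right) 49}{5} = -323 - - \frac{49}{5} = -323 + \frac{49}{5} = - \frac{1566}{5} \approx -313.2$)
$- \frac{302667}{107753} - j = - \frac{302667}{107753} - - \frac{1566}{5} = \left(-302667\right) \frac{1}{107753} + \frac{1566}{5} = - \frac{302667}{107753} + \frac{1566}{5} = \frac{167227863}{538765}$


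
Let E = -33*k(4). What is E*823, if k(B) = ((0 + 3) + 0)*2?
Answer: -162954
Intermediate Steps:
k(B) = 6 (k(B) = (3 + 0)*2 = 3*2 = 6)
E = -198 (E = -33*6 = -198)
E*823 = -198*823 = -162954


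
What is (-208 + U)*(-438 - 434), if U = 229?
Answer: -18312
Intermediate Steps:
(-208 + U)*(-438 - 434) = (-208 + 229)*(-438 - 434) = 21*(-872) = -18312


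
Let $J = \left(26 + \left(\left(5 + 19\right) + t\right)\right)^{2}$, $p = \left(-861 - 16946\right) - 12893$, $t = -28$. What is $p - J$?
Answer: $-31184$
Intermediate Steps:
$p = -30700$ ($p = -17807 - 12893 = -30700$)
$J = 484$ ($J = \left(26 + \left(\left(5 + 19\right) - 28\right)\right)^{2} = \left(26 + \left(24 - 28\right)\right)^{2} = \left(26 - 4\right)^{2} = 22^{2} = 484$)
$p - J = -30700 - 484 = -31184$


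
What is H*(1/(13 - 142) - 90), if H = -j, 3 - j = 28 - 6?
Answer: -220609/129 ≈ -1710.1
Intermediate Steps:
j = -19 (j = 3 - (28 - 6) = 3 - 1*22 = 3 - 22 = -19)
H = 19 (H = -1*(-19) = 19)
H*(1/(13 - 142) - 90) = 19*(1/(13 - 142) - 90) = 19*(1/(-129) - 90) = 19*(-1/129 - 90) = 19*(-11611/129) = -220609/129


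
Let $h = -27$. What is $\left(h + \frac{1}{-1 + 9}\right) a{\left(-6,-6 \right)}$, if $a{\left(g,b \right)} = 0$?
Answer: $0$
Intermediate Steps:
$\left(h + \frac{1}{-1 + 9}\right) a{\left(-6,-6 \right)} = \left(-27 + \frac{1}{-1 + 9}\right) 0 = \left(-27 + \frac{1}{8}\right) 0 = \left(- \frac{215}{8}\right) 0 = 0$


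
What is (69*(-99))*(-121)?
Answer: 826551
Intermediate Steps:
(69*(-99))*(-121) = -6831*(-121) = 826551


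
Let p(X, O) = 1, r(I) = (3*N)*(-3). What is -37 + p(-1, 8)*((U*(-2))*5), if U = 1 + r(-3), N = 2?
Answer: 133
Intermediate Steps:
r(I) = -18 (r(I) = (3*2)*(-3) = 6*(-3) = -18)
U = -17 (U = 1 - 18 = -17)
-37 + p(-1, 8)*((U*(-2))*5) = -37 + 1*(-17*(-2)*5) = -37 + 1*(34*5) = -37 + 1*170 = -37 + 170 = 133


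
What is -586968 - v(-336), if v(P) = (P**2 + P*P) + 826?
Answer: -813586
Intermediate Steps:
v(P) = 826 + 2*P**2 (v(P) = (P**2 + P**2) + 826 = 2*P**2 + 826 = 826 + 2*P**2)
-586968 - v(-336) = -586968 - (826 + 2*(-336)**2) = -586968 - (826 + 2*112896) = -586968 - (826 + 225792) = -586968 - 1*226618 = -586968 - 226618 = -813586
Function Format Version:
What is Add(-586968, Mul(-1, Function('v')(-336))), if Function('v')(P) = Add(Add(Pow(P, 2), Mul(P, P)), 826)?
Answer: -813586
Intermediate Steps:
Function('v')(P) = Add(826, Mul(2, Pow(P, 2))) (Function('v')(P) = Add(Add(Pow(P, 2), Pow(P, 2)), 826) = Add(Mul(2, Pow(P, 2)), 826) = Add(826, Mul(2, Pow(P, 2))))
Add(-586968, Mul(-1, Function('v')(-336))) = Add(-586968, Mul(-1, Add(826, Mul(2, Pow(-336, 2))))) = Add(-586968, Mul(-1, Add(826, Mul(2, 112896)))) = Add(-586968, Mul(-1, Add(826, 225792))) = Add(-586968, Mul(-1, 226618)) = Add(-586968, -226618) = -813586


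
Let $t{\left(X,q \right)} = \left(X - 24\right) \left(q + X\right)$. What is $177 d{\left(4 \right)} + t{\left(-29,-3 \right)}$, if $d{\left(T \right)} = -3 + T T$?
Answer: $3997$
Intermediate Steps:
$t{\left(X,q \right)} = \left(-24 + X\right) \left(X + q\right)$
$d{\left(T \right)} = -3 + T^{2}$
$177 d{\left(4 \right)} + t{\left(-29,-3 \right)} = 177 \left(-3 + 4^{2}\right) - \left(-855 - 841\right) = 177 \left(-3 + 16\right) + \left(841 + 696 + 72 + 87\right) = 177 \cdot 13 + 1696 = 2301 + 1696 = 3997$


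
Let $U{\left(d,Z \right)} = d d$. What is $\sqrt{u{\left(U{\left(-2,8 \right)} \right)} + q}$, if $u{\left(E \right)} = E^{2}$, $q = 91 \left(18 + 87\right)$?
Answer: $\sqrt{9571} \approx 97.832$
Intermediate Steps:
$U{\left(d,Z \right)} = d^{2}$
$q = 9555$ ($q = 91 \cdot 105 = 9555$)
$\sqrt{u{\left(U{\left(-2,8 \right)} \right)} + q} = \sqrt{\left(\left(-2\right)^{2}\right)^{2} + 9555} = \sqrt{4^{2} + 9555} = \sqrt{16 + 9555} = \sqrt{9571}$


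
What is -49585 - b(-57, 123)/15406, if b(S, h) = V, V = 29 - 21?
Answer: -381953259/7703 ≈ -49585.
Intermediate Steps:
V = 8
b(S, h) = 8
-49585 - b(-57, 123)/15406 = -49585 - 8/15406 = -49585 - 1*4/7703 = -49585 - 4/7703 = -381953259/7703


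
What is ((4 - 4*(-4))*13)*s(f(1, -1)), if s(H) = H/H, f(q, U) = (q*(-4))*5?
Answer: 260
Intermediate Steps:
f(q, U) = -20*q (f(q, U) = -4*q*5 = -20*q)
s(H) = 1
((4 - 4*(-4))*13)*s(f(1, -1)) = ((4 - 4*(-4))*13)*1 = ((4 + 16)*13)*1 = (20*13)*1 = 260*1 = 260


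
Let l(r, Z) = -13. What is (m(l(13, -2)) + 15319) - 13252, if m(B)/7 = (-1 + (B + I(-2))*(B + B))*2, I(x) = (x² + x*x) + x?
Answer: 4601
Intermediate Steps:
I(x) = x + 2*x² (I(x) = (x² + x²) + x = 2*x² + x = x + 2*x²)
m(B) = -14 + 28*B*(6 + B) (m(B) = 7*((-1 + (B - 2*(1 + 2*(-2)))*(B + B))*2) = 7*((-1 + (B - 2*(1 - 4))*(2*B))*2) = 7*((-1 + (B - 2*(-3))*(2*B))*2) = 7*((-1 + (B + 6)*(2*B))*2) = 7*((-1 + (6 + B)*(2*B))*2) = 7*((-1 + 2*B*(6 + B))*2) = 7*(-2 + 4*B*(6 + B)) = -14 + 28*B*(6 + B))
(m(l(13, -2)) + 15319) - 13252 = ((-14 + 28*(-13)² + 168*(-13)) + 15319) - 13252 = ((-14 + 28*169 - 2184) + 15319) - 13252 = ((-14 + 4732 - 2184) + 15319) - 13252 = (2534 + 15319) - 13252 = 17853 - 13252 = 4601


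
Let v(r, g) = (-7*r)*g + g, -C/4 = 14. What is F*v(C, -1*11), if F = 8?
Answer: -34584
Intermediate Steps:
C = -56 (C = -4*14 = -56)
v(r, g) = g - 7*g*r (v(r, g) = -7*g*r + g = g - 7*g*r)
F*v(C, -1*11) = 8*((-1*11)*(1 - 7*(-56))) = 8*(-11*(1 + 392)) = 8*(-11*393) = 8*(-4323) = -34584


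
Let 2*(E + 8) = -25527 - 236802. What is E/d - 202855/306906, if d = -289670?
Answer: -3700676113/17780292204 ≈ -0.20813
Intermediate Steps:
E = -262345/2 (E = -8 + (-25527 - 236802)/2 = -8 + (1/2)*(-262329) = -8 - 262329/2 = -262345/2 ≈ -1.3117e+5)
E/d - 202855/306906 = -262345/2/(-289670) - 202855/306906 = -262345/2*(-1/289670) - 202855*1/306906 = 52469/115868 - 202855/306906 = -3700676113/17780292204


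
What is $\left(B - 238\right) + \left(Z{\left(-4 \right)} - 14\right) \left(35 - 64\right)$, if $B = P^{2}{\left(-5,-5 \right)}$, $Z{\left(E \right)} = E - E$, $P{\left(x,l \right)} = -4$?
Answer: $184$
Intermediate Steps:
$Z{\left(E \right)} = 0$
$B = 16$ ($B = \left(-4\right)^{2} = 16$)
$\left(B - 238\right) + \left(Z{\left(-4 \right)} - 14\right) \left(35 - 64\right) = \left(16 - 238\right) + \left(0 - 14\right) \left(35 - 64\right) = -222 - -406 = -222 + 406 = 184$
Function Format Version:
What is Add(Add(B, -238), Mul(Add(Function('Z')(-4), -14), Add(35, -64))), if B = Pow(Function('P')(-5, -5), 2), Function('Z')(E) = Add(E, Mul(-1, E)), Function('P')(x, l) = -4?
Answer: 184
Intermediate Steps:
Function('Z')(E) = 0
B = 16 (B = Pow(-4, 2) = 16)
Add(Add(B, -238), Mul(Add(Function('Z')(-4), -14), Add(35, -64))) = Add(Add(16, -238), Mul(Add(0, -14), Add(35, -64))) = Add(-222, Mul(-14, -29)) = Add(-222, 406) = 184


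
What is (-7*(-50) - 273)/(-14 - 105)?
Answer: -11/17 ≈ -0.64706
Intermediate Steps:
(-7*(-50) - 273)/(-14 - 105) = (350 - 273)/(-119) = 77*(-1/119) = -11/17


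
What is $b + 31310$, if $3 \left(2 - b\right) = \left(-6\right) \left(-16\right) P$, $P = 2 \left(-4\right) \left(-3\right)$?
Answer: $30544$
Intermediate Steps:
$P = 24$ ($P = \left(-8\right) \left(-3\right) = 24$)
$b = -766$ ($b = 2 - \frac{\left(-6\right) \left(-16\right) 24}{3} = 2 - \frac{96 \cdot 24}{3} = 2 - 768 = -766$)
$b + 31310 = -766 + 31310 = 30544$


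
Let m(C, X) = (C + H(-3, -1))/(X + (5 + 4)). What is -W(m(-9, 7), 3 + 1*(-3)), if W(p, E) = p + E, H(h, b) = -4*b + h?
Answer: ½ ≈ 0.50000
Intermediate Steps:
H(h, b) = h - 4*b
m(C, X) = (1 + C)/(9 + X) (m(C, X) = (C + (-3 - 4*(-1)))/(X + (5 + 4)) = (C + (-3 + 4))/(X + 9) = (C + 1)/(9 + X) = (1 + C)/(9 + X))
W(p, E) = E + p
-W(m(-9, 7), 3 + 1*(-3)) = -((3 + 1*(-3)) + (1 - 9)/(9 + 7)) = -((3 - 3) - 8/16) = -(0 + (1/16)*(-8)) = -(0 - ½) = -1*(-½) = ½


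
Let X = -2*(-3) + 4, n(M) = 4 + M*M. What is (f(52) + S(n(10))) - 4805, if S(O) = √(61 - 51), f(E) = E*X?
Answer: -4285 + √10 ≈ -4281.8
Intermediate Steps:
n(M) = 4 + M²
X = 10 (X = 6 + 4 = 10)
f(E) = 10*E (f(E) = E*10 = 10*E)
S(O) = √10
(f(52) + S(n(10))) - 4805 = (10*52 + √10) - 4805 = (520 + √10) - 4805 = -4285 + √10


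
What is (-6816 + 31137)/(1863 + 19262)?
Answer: 24321/21125 ≈ 1.1513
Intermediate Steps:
(-6816 + 31137)/(1863 + 19262) = 24321/21125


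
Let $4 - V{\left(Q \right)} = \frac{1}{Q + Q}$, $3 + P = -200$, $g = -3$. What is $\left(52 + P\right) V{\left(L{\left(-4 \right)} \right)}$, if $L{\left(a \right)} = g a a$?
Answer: $- \frac{58135}{96} \approx -605.57$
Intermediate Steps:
$L{\left(a \right)} = - 3 a^{2}$ ($L{\left(a \right)} = - 3 a a = - 3 a^{2}$)
$P = -203$ ($P = -3 - 200 = -203$)
$V{\left(Q \right)} = 4 - \frac{1}{2 Q}$ ($V{\left(Q \right)} = 4 - \frac{1}{Q + Q} = 4 - \frac{1}{2 Q}$)
$\left(52 + P\right) V{\left(L{\left(-4 \right)} \right)} = \left(52 - 203\right) \left(4 - \frac{1}{2 \left(- 3 \left(-4\right)^{2}\right)}\right) = - 151 \left(4 - \frac{1}{2 \left(\left(-3\right) 16\right)}\right) = - 151 \left(4 - \frac{1}{2 \left(-48\right)}\right) = - 151 \left(4 - - \frac{1}{96}\right) = - 151 \left(4 + \frac{1}{96}\right) = \left(-151\right) \frac{385}{96} = - \frac{58135}{96}$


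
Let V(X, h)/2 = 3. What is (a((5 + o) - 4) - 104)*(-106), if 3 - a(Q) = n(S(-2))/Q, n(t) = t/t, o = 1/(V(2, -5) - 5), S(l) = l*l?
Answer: 10759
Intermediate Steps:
V(X, h) = 6 (V(X, h) = 2*3 = 6)
S(l) = l²
o = 1 (o = 1/(6 - 5) = 1/1 = 1)
n(t) = 1
a(Q) = 3 - 1/Q
(a((5 + o) - 4) - 104)*(-106) = ((3 - 1/((5 + 1) - 4)) - 104)*(-106) = ((3 - 1/(6 - 4)) - 104)*(-106) = ((3 - 1/2) - 104)*(-106) = ((3 - 1*½) - 104)*(-106) = ((3 - ½) - 104)*(-106) = (5/2 - 104)*(-106) = -203/2*(-106) = 10759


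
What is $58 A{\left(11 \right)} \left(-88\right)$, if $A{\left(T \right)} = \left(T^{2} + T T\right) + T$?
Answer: $-1291312$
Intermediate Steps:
$A{\left(T \right)} = T + 2 T^{2}$ ($A{\left(T \right)} = \left(T^{2} + T^{2}\right) + T = 2 T^{2} + T = T + 2 T^{2}$)
$58 A{\left(11 \right)} \left(-88\right) = 58 \cdot 11 \left(1 + 2 \cdot 11\right) \left(-88\right) = 58 \cdot 11 \left(1 + 22\right) \left(-88\right) = 58 \cdot 11 \cdot 23 \left(-88\right) = 58 \cdot 253 \left(-88\right) = 14674 \left(-88\right) = -1291312$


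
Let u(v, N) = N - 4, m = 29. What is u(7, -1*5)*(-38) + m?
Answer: 371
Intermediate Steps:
u(v, N) = -4 + N
u(7, -1*5)*(-38) + m = (-4 - 1*5)*(-38) + 29 = (-4 - 5)*(-38) + 29 = -9*(-38) + 29 = 342 + 29 = 371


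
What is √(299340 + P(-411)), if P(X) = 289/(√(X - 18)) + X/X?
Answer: √(55091016981 - 123981*I*√429)/429 ≈ 547.12 - 0.012751*I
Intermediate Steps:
P(X) = 1 + 289/√(-18 + X) (P(X) = 289/(√(-18 + X)) + 1 = 289/√(-18 + X) + 1 = 1 + 289/√(-18 + X))
√(299340 + P(-411)) = √(299340 + (1 + 289/√(-18 - 411))) = √(299340 + (1 + 289/√(-429))) = √(299340 + (1 + 289*(-I*√429/429))) = √(299340 + (1 - 289*I*√429/429)) = √(299341 - 289*I*√429/429)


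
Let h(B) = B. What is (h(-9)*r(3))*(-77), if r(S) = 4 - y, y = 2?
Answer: 1386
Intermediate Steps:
r(S) = 2 (r(S) = 4 - 1*2 = 4 - 2 = 2)
(h(-9)*r(3))*(-77) = -9*2*(-77) = -18*(-77) = 1386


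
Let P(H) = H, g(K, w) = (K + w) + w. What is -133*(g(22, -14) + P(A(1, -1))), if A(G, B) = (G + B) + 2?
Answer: 532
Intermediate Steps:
g(K, w) = K + 2*w
A(G, B) = 2 + B + G (A(G, B) = (B + G) + 2 = 2 + B + G)
-133*(g(22, -14) + P(A(1, -1))) = -133*((22 + 2*(-14)) + (2 - 1 + 1)) = -133*((22 - 28) + 2) = -133*(-6 + 2) = -133*(-4) = 532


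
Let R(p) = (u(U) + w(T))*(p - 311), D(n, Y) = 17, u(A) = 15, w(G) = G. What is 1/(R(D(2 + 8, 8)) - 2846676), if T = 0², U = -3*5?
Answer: -1/2851086 ≈ -3.5074e-7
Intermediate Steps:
U = -15
T = 0
R(p) = -4665 + 15*p (R(p) = (15 + 0)*(p - 311) = 15*(-311 + p) = -4665 + 15*p)
1/(R(D(2 + 8, 8)) - 2846676) = 1/((-4665 + 15*17) - 2846676) = 1/((-4665 + 255) - 2846676) = 1/(-4410 - 2846676) = 1/(-2851086) = -1/2851086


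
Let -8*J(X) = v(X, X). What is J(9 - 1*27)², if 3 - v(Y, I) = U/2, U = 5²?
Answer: 361/256 ≈ 1.4102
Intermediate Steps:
U = 25
v(Y, I) = -19/2 (v(Y, I) = 3 - 25/2 = -19/2)
J(X) = 19/16 (J(X) = -⅛*(-19/2) = 19/16)
J(9 - 1*27)² = (19/16)² = 361/256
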